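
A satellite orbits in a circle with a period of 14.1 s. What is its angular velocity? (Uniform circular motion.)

ω = 2π/T = 2π/14.1 = 0.4456 rad/s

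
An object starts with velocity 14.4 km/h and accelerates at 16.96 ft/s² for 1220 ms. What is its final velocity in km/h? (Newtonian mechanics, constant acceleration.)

v₀ = 14.4 km/h × 0.2777777777777778 = 4.0 m/s
a = 16.96 ft/s² × 0.3048 = 5.16941 m/s²
t = 1220 ms × 0.001 = 1.22 s
v = v₀ + a × t = 4.0 + 5.16941 × 1.22 = 10.3067 m/s
v = 10.3067 m/s / 0.2777777777777778 = 37.1 km/h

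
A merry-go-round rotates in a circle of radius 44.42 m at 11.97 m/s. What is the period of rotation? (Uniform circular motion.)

T = 2πr/v = 2π×44.42/11.97 = 23.32 s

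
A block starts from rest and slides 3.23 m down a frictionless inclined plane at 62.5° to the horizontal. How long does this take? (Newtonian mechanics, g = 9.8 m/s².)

a = g sin(θ) = 9.8 × sin(62.5°) = 8.6927 m/s²
t = √(2d/a) = √(2 × 3.23 / 8.6927) = 0.86 s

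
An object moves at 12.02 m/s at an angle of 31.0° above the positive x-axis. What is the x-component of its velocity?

vₓ = v cos(θ) = 12.02 × cos(31.0°) = 10.3 m/s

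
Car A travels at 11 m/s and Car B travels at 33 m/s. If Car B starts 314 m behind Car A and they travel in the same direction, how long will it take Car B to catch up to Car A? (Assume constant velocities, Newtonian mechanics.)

Relative speed: v_rel = 33 - 11 = 22 m/s
Time to catch: t = d₀/v_rel = 314/22 = 14.27 s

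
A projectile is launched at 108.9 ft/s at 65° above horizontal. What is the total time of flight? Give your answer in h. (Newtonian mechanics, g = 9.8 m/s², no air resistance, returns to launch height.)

v₀ = 108.9 ft/s × 0.3048 = 33.1927 m/s
T = 2 × v₀ × sin(θ) / g = 2 × 33.1927 × sin(65°) / 9.8 = 2 × 33.1927 × 0.906308 / 9.8 = 6.13935 s
T = 6.13935 s / 3600.0 = 0.001705 h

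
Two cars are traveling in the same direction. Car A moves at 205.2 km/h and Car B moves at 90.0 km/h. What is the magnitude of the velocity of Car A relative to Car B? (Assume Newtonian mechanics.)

v_rel = |v_A - v_B| = |205.2 - 90.0| = 115.2 km/h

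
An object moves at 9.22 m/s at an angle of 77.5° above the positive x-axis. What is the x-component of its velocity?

vₓ = v cos(θ) = 9.22 × cos(77.5°) = 2.0 m/s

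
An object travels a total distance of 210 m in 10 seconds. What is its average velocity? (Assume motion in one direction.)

v_avg = Δd / Δt = 210 / 10 = 21.0 m/s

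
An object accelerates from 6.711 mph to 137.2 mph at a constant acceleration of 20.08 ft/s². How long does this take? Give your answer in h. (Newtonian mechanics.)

v₀ = 6.711 mph × 0.44704 = 3.00009 m/s
v = 137.2 mph × 0.44704 = 61.3339 m/s
a = 20.08 ft/s² × 0.3048 = 6.12038 m/s²
t = (v - v₀) / a = (61.3339 - 3.00009) / 6.12038 = 9.53108 s
t = 9.53108 s / 3600.0 = 0.002648 h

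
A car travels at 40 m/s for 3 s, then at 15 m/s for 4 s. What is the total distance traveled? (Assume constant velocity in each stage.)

d₁ = v₁t₁ = 40 × 3 = 120 m
d₂ = v₂t₂ = 15 × 4 = 60 m
d_total = 120 + 60 = 180 m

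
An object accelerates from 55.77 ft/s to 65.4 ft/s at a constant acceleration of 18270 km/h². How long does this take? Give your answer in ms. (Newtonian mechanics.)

v₀ = 55.77 ft/s × 0.3048 = 16.9987 m/s
v = 65.4 ft/s × 0.3048 = 19.9339 m/s
a = 18270 km/h² × 7.716049382716049e-05 = 1.40972 m/s²
t = (v - v₀) / a = (19.9339 - 16.9987) / 1.40972 = 2.08212 s
t = 2.08212 s / 0.001 = 2082 ms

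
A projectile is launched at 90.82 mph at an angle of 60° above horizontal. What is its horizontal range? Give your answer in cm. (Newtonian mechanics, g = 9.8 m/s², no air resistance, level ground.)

v₀ = 90.82 mph × 0.44704 = 40.6002 m/s
R = v₀² × sin(2θ) / g = 40.6002² × sin(2 × 60°) / 9.8 = 1648.38 × 0.866025 / 9.8 = 145.667 m
R = 145.667 m / 0.01 = 14570 cm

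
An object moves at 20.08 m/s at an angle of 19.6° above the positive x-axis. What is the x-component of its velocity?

vₓ = v cos(θ) = 20.08 × cos(19.6°) = 18.92 m/s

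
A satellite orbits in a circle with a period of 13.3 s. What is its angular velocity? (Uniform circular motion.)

ω = 2π/T = 2π/13.3 = 0.4724 rad/s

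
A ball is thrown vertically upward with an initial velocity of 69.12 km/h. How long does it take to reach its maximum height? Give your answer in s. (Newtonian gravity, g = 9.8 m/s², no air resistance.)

v₀ = 69.12 km/h × 0.2777777777777778 = 19.2 m/s
t_up = v₀ / g = 19.2 / 9.8 = 1.959 s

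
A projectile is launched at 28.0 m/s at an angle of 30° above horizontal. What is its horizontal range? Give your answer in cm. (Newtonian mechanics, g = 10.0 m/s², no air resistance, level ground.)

R = v₀² × sin(2θ) / g = 28.0² × sin(2 × 30°) / 10.0 = 784.0 × 0.866025 / 10.0 = 67.8964 m
R = 67.8964 m / 0.01 = 6790 cm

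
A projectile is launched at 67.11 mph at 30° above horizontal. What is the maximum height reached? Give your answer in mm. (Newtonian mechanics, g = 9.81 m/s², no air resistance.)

v₀ = 67.11 mph × 0.44704 = 30.0009 m/s
H = v₀² × sin²(θ) / (2g) = 30.0009² × sin(30°)² / (2 × 9.81) = 900.054 × 0.25 / 19.62 = 11.4686 m
H = 11.4686 m / 0.001 = 11470 mm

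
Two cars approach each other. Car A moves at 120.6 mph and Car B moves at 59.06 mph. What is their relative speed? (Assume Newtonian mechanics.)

v_rel = v_A + v_B = 120.6 + 59.06 = 179.66 mph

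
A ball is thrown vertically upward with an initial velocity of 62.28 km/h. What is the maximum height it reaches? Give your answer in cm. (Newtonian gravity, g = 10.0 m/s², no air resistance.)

v₀ = 62.28 km/h × 0.2777777777777778 = 17.3 m/s
h_max = v₀² / (2g) = 17.3² / (2 × 10.0) = 299.29 / 20.0 = 14.9645 m
h_max = 14.9645 m / 0.01 = 1496 cm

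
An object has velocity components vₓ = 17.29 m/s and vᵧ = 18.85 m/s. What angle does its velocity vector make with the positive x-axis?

θ = arctan(vᵧ/vₓ) = arctan(18.85/17.29) = 47.47°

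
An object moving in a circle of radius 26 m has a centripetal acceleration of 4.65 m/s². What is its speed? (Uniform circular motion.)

v = √(a_c × r) = √(4.65 × 26) = 11.0 m/s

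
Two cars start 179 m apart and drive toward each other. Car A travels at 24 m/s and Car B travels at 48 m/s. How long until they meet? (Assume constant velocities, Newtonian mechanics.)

Combined speed: v_combined = 24 + 48 = 72 m/s
Time to meet: t = d/v_combined = 179/72 = 2.49 s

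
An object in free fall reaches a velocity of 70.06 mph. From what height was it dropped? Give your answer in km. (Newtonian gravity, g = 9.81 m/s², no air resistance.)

v = 70.06 mph × 0.44704 = 31.3196 m/s
h = v² / (2g) = 31.3196² / (2 × 9.81) = 49.9958 m
h = 49.9958 m / 1000.0 = 0.05 km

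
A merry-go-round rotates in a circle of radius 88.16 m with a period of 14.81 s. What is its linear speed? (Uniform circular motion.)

v = 2πr/T = 2π×88.16/14.81 = 37.4 m/s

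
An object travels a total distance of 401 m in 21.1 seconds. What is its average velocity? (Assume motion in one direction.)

v_avg = Δd / Δt = 401 / 21.1 = 19.0 m/s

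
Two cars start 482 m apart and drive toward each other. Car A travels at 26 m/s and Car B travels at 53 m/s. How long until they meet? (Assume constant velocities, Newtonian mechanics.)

Combined speed: v_combined = 26 + 53 = 79 m/s
Time to meet: t = d/v_combined = 482/79 = 6.1 s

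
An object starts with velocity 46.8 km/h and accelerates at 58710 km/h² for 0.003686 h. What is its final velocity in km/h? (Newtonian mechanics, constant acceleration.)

v₀ = 46.8 km/h × 0.2777777777777778 = 13.0 m/s
a = 58710 km/h² × 7.716049382716049e-05 = 4.53009 m/s²
t = 0.003686 h × 3600.0 = 13.2696 s
v = v₀ + a × t = 13.0 + 4.53009 × 13.2696 = 73.1125 m/s
v = 73.1125 m/s / 0.2777777777777778 = 263.2 km/h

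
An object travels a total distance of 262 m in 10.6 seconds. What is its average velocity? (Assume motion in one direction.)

v_avg = Δd / Δt = 262 / 10.6 = 24.72 m/s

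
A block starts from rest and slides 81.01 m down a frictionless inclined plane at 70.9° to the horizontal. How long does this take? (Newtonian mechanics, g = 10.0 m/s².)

a = g sin(θ) = 10.0 × sin(70.9°) = 9.4495 m/s²
t = √(2d/a) = √(2 × 81.01 / 9.4495) = 4.14 s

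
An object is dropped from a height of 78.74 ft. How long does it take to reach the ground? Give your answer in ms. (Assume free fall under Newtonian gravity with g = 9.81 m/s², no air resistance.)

h = 78.74 ft × 0.3048 = 24.0 m
t = √(2h/g) = √(2 × 24.0 / 9.81) = 2.21201 s
t = 2.21201 s / 0.001 = 2212 ms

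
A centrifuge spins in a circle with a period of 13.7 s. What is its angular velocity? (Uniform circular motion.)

ω = 2π/T = 2π/13.7 = 0.4586 rad/s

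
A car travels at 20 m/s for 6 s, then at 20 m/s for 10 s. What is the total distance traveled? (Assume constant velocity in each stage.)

d₁ = v₁t₁ = 20 × 6 = 120 m
d₂ = v₂t₂ = 20 × 10 = 200 m
d_total = 120 + 200 = 320 m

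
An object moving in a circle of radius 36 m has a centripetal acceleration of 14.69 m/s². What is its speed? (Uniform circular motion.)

v = √(a_c × r) = √(14.69 × 36) = 23.0 m/s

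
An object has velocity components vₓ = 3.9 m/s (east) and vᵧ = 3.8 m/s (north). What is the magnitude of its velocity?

|v| = √(vₓ² + vᵧ²) = √(3.9² + 3.8²) = √(29.65) = 5.45 m/s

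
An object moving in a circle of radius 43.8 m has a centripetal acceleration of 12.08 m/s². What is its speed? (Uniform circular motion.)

v = √(a_c × r) = √(12.08 × 43.8) = 23.0 m/s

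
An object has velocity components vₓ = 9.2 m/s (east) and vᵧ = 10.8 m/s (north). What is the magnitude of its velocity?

|v| = √(vₓ² + vᵧ²) = √(9.2² + 10.8²) = √(201.28) = 14.19 m/s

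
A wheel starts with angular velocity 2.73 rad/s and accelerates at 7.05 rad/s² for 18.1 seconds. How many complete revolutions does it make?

θ = ω₀t + ½αt² = 2.73×18.1 + ½×7.05×18.1² = 1204.23825 rad
Total revolutions = θ/(2π) = 1204.23825/(2π) = 191.66
Complete revolutions = ⌊191.66⌋ = 191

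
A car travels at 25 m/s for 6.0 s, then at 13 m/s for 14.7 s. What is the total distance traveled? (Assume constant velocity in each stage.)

d₁ = v₁t₁ = 25 × 6.0 = 150.0 m
d₂ = v₂t₂ = 13 × 14.7 = 191.1 m
d_total = 150.0 + 191.1 = 341.1 m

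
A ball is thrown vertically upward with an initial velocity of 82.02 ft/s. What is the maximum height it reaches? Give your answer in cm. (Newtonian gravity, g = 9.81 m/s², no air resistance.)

v₀ = 82.02 ft/s × 0.3048 = 24.9997 m/s
h_max = v₀² / (2g) = 24.9997² / (2 × 9.81) = 624.985 / 19.62 = 31.8545 m
h_max = 31.8545 m / 0.01 = 3185 cm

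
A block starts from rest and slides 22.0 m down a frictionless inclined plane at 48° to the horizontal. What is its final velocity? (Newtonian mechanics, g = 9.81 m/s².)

a = g sin(θ) = 9.81 × sin(48°) = 7.2903 m/s²
v = √(2ad) = √(2 × 7.2903 × 22.0) = 17.91 m/s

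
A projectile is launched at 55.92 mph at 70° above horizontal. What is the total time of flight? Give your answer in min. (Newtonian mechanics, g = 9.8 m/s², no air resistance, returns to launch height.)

v₀ = 55.92 mph × 0.44704 = 24.9985 m/s
T = 2 × v₀ × sin(θ) / g = 2 × 24.9985 × sin(70°) / 9.8 = 2 × 24.9985 × 0.939693 / 9.8 = 4.79406 s
T = 4.79406 s / 60.0 = 0.0799 min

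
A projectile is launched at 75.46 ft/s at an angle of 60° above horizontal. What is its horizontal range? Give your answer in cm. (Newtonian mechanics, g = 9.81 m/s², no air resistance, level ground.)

v₀ = 75.46 ft/s × 0.3048 = 23.0002 m/s
R = v₀² × sin(2θ) / g = 23.0002² × sin(2 × 60°) / 9.81 = 529.009 × 0.866025 / 9.81 = 46.7008 m
R = 46.7008 m / 0.01 = 4670 cm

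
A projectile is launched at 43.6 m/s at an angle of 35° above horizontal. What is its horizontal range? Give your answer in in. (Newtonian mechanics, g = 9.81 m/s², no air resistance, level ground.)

R = v₀² × sin(2θ) / g = 43.6² × sin(2 × 35°) / 9.81 = 1900.96 × 0.939693 / 9.81 = 182.092 m
R = 182.092 m / 0.0254 = 7169 in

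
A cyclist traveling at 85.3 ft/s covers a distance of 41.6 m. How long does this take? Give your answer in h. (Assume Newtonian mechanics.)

v = 85.3 ft/s × 0.3048 = 25.9994 m/s
t = d / v = 41.6 / 25.9994 = 1.60004 s
t = 1.60004 s / 3600.0 = 0.0004445 h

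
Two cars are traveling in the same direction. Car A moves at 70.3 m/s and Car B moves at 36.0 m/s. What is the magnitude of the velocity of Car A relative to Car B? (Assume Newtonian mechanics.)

v_rel = |v_A - v_B| = |70.3 - 36.0| = 34.3 m/s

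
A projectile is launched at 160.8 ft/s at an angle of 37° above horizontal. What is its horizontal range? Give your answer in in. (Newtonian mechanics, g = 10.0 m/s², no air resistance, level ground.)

v₀ = 160.8 ft/s × 0.3048 = 49.0118 m/s
R = v₀² × sin(2θ) / g = 49.0118² × sin(2 × 37°) / 10.0 = 2402.16 × 0.961262 / 10.0 = 230.911 m
R = 230.911 m / 0.0254 = 9091 in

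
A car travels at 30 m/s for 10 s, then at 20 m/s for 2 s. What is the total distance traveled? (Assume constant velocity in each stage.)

d₁ = v₁t₁ = 30 × 10 = 300 m
d₂ = v₂t₂ = 20 × 2 = 40 m
d_total = 300 + 40 = 340 m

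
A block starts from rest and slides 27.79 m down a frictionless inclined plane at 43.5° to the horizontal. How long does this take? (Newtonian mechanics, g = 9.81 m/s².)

a = g sin(θ) = 9.81 × sin(43.5°) = 6.7528 m/s²
t = √(2d/a) = √(2 × 27.79 / 6.7528) = 2.87 s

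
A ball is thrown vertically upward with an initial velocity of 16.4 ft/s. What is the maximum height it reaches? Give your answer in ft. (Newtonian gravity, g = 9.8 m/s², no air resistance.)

v₀ = 16.4 ft/s × 0.3048 = 4.99872 m/s
h_max = v₀² / (2g) = 4.99872² / (2 × 9.8) = 24.9872 / 19.6 = 1.27486 m
h_max = 1.27486 m / 0.3048 = 4.183 ft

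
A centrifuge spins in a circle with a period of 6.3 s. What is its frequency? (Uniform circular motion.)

f = 1/T = 1/6.3 = 0.1587 Hz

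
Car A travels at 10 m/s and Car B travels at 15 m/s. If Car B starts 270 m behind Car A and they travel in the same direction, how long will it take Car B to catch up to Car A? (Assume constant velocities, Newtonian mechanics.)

Relative speed: v_rel = 15 - 10 = 5 m/s
Time to catch: t = d₀/v_rel = 270/5 = 54.0 s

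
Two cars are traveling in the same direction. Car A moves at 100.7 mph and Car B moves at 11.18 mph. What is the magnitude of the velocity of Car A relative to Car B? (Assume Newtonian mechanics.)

v_rel = |v_A - v_B| = |100.7 - 11.18| = 89.52 mph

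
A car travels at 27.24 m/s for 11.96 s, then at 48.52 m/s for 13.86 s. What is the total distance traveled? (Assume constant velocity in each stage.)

d₁ = v₁t₁ = 27.24 × 11.96 = 325.7904 m
d₂ = v₂t₂ = 48.52 × 13.86 = 672.4872 m
d_total = 325.7904 + 672.4872 = 998.28 m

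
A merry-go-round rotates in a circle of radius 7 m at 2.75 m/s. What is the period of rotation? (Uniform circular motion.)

T = 2πr/v = 2π×7/2.75 = 15.99 s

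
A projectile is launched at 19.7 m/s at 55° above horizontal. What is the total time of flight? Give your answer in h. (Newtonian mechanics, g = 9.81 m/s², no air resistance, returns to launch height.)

T = 2 × v₀ × sin(θ) / g = 2 × 19.7 × sin(55°) / 9.81 = 2 × 19.7 × 0.819152 / 9.81 = 3.28997 s
T = 3.28997 s / 3600.0 = 0.0009139 h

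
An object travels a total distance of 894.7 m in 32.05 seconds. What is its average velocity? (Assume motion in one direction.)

v_avg = Δd / Δt = 894.7 / 32.05 = 27.92 m/s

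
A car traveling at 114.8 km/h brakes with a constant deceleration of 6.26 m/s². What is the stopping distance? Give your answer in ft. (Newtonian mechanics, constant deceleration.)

v₀ = 114.8 km/h × 0.2777777777777778 = 31.8889 m/s
d = v₀² / (2a) = 31.8889² / (2 × 6.26) = 1016.9 / 12.52 = 81.222 m
d = 81.222 m / 0.3048 = 266.5 ft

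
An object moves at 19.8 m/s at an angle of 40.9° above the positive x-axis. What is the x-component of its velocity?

vₓ = v cos(θ) = 19.8 × cos(40.9°) = 14.97 m/s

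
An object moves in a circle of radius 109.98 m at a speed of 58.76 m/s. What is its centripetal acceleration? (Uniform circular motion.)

a_c = v²/r = 58.76²/109.98 = 3452.7376/109.98 = 31.39 m/s²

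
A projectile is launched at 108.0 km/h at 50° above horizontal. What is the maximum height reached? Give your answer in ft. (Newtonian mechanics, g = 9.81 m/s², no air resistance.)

v₀ = 108.0 km/h × 0.2777777777777778 = 30.0 m/s
H = v₀² × sin²(θ) / (2g) = 30.0² × sin(50°)² / (2 × 9.81) = 900.0 × 0.586824 / 19.62 = 26.9185 m
H = 26.9185 m / 0.3048 = 88.32 ft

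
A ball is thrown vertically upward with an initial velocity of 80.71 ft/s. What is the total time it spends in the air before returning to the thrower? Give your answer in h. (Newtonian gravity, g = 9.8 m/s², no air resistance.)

v₀ = 80.71 ft/s × 0.3048 = 24.6004 m/s
t_total = 2 × v₀ / g = 2 × 24.6004 / 9.8 = 5.02049 s
t_total = 5.02049 s / 3600.0 = 0.001395 h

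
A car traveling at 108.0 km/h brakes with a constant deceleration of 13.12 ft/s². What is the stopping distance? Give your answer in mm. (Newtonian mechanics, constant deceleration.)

v₀ = 108.0 km/h × 0.2777777777777778 = 30.0 m/s
a = 13.12 ft/s² × 0.3048 = 3.99898 m/s²
d = v₀² / (2a) = 30.0² / (2 × 3.99898) = 900.0 / 7.99796 = 112.529 m
d = 112.529 m / 0.001 = 112500 mm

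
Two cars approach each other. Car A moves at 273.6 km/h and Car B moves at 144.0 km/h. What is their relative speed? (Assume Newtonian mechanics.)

v_rel = v_A + v_B = 273.6 + 144.0 = 417.6 km/h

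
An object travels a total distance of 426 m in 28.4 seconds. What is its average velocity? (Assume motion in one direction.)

v_avg = Δd / Δt = 426 / 28.4 = 15.0 m/s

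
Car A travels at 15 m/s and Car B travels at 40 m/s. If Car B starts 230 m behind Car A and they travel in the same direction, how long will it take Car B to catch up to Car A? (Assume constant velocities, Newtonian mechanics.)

Relative speed: v_rel = 40 - 15 = 25 m/s
Time to catch: t = d₀/v_rel = 230/25 = 9.2 s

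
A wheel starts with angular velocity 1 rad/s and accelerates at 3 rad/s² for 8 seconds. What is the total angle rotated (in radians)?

θ = ω₀t + ½αt² = 1×8 + ½×3×8² = 104.0 rad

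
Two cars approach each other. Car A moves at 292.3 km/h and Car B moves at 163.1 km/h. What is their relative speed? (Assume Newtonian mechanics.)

v_rel = v_A + v_B = 292.3 + 163.1 = 455.4 km/h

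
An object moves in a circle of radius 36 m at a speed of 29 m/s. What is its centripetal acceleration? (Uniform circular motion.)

a_c = v²/r = 29²/36 = 841/36 = 23.36 m/s²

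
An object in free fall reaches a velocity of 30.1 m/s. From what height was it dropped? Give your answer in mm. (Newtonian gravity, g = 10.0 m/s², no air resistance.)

h = v² / (2g) = 30.1² / (2 × 10.0) = 45.3005 m
h = 45.3005 m / 0.001 = 45300 mm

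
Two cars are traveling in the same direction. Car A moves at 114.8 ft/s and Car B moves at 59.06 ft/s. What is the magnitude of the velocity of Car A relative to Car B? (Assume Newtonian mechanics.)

v_rel = |v_A - v_B| = |114.8 - 59.06| = 55.74 ft/s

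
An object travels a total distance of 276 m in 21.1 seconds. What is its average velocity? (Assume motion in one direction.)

v_avg = Δd / Δt = 276 / 21.1 = 13.08 m/s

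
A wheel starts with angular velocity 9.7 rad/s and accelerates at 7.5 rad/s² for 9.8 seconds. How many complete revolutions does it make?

θ = ω₀t + ½αt² = 9.7×9.8 + ½×7.5×9.8² = 455.21 rad
Total revolutions = θ/(2π) = 455.21/(2π) = 72.45
Complete revolutions = ⌊72.45⌋ = 72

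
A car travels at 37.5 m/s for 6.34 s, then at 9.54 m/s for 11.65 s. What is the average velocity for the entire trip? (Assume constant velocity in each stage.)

d₁ = v₁t₁ = 37.5 × 6.34 = 237.75 m
d₂ = v₂t₂ = 9.54 × 11.65 = 111.141 m
d_total = 348.891 m, t_total = 17.99 s
v_avg = d_total/t_total = 348.891/17.99 = 19.39 m/s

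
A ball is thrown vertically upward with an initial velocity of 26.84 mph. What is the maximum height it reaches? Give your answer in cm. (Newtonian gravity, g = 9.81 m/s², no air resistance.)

v₀ = 26.84 mph × 0.44704 = 11.9986 m/s
h_max = v₀² / (2g) = 11.9986² / (2 × 9.81) = 143.966 / 19.62 = 7.33772 m
h_max = 7.33772 m / 0.01 = 733.8 cm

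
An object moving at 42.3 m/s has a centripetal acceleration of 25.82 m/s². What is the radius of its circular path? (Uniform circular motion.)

r = v²/a_c = 42.3²/25.82 = 69.3 m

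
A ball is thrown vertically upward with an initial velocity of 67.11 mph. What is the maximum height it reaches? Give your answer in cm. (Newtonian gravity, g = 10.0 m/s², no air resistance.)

v₀ = 67.11 mph × 0.44704 = 30.0009 m/s
h_max = v₀² / (2g) = 30.0009² / (2 × 10.0) = 900.054 / 20.0 = 45.0027 m
h_max = 45.0027 m / 0.01 = 4500 cm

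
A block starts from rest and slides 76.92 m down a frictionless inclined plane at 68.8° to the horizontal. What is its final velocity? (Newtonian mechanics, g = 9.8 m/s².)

a = g sin(θ) = 9.8 × sin(68.8°) = 9.1368 m/s²
v = √(2ad) = √(2 × 9.1368 × 76.92) = 37.49 m/s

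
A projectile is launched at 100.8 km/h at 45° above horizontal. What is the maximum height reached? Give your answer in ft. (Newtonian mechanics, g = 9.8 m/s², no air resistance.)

v₀ = 100.8 km/h × 0.2777777777777778 = 28.0 m/s
H = v₀² × sin²(θ) / (2g) = 28.0² × sin(45°)² / (2 × 9.8) = 784.0 × 0.5 / 19.6 = 20.0 m
H = 20.0 m / 0.3048 = 65.62 ft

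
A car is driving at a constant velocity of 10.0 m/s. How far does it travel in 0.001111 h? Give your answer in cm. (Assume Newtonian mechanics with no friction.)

t = 0.001111 h × 3600.0 = 3.9996 s
d = v × t = 10.0 × 3.9996 = 39.996 m
d = 39.996 m / 0.01 = 4000 cm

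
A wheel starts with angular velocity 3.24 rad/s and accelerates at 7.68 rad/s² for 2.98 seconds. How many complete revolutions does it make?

θ = ω₀t + ½αt² = 3.24×2.98 + ½×7.68×2.98² = 43.755936 rad
Total revolutions = θ/(2π) = 43.755936/(2π) = 6.96
Complete revolutions = ⌊6.96⌋ = 6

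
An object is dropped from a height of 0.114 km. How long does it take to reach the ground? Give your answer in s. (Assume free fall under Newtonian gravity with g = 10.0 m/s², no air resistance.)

h = 0.114 km × 1000.0 = 114.0 m
t = √(2h/g) = √(2 × 114.0 / 10.0) = 4.775 s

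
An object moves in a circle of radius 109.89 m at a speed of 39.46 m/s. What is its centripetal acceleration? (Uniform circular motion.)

a_c = v²/r = 39.46²/109.89 = 1557.0916/109.89 = 14.17 m/s²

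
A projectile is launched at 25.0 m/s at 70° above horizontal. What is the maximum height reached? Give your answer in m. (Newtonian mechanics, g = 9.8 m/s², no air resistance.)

H = v₀² × sin²(θ) / (2g) = 25.0² × sin(70°)² / (2 × 9.8) = 625.0 × 0.883022 / 19.6 = 28.16 m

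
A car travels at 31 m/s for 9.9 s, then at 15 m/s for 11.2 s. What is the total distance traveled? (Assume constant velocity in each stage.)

d₁ = v₁t₁ = 31 × 9.9 = 306.9 m
d₂ = v₂t₂ = 15 × 11.2 = 168.0 m
d_total = 306.9 + 168.0 = 474.9 m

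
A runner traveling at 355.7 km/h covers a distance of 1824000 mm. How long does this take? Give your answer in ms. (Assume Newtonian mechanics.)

d = 1824000 mm × 0.001 = 1824.0 m
v = 355.7 km/h × 0.2777777777777778 = 98.8056 m/s
t = d / v = 1824.0 / 98.8056 = 18.4605 s
t = 18.4605 s / 0.001 = 18460 ms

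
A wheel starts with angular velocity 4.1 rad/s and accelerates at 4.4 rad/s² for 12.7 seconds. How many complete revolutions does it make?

θ = ω₀t + ½αt² = 4.1×12.7 + ½×4.4×12.7² = 406.908 rad
Total revolutions = θ/(2π) = 406.908/(2π) = 64.76
Complete revolutions = ⌊64.76⌋ = 64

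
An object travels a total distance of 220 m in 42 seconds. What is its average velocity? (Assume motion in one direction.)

v_avg = Δd / Δt = 220 / 42 = 5.24 m/s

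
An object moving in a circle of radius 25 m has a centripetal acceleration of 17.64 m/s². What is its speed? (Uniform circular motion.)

v = √(a_c × r) = √(17.64 × 25) = 21.0 m/s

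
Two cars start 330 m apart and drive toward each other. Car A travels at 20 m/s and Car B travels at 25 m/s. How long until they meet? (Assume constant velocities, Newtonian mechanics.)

Combined speed: v_combined = 20 + 25 = 45 m/s
Time to meet: t = d/v_combined = 330/45 = 7.33 s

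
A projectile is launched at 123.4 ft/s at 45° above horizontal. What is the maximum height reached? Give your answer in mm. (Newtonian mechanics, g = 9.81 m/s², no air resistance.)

v₀ = 123.4 ft/s × 0.3048 = 37.6123 m/s
H = v₀² × sin²(θ) / (2g) = 37.6123² × sin(45°)² / (2 × 9.81) = 1414.69 × 0.5 / 19.62 = 36.0522 m
H = 36.0522 m / 0.001 = 36050 mm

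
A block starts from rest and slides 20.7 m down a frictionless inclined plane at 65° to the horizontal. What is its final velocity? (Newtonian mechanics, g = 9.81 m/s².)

a = g sin(θ) = 9.81 × sin(65°) = 8.8909 m/s²
v = √(2ad) = √(2 × 8.8909 × 20.7) = 19.19 m/s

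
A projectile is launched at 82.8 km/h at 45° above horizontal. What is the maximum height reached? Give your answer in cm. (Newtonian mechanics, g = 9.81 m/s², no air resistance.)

v₀ = 82.8 km/h × 0.2777777777777778 = 23.0 m/s
H = v₀² × sin²(θ) / (2g) = 23.0² × sin(45°)² / (2 × 9.81) = 529.0 × 0.5 / 19.62 = 13.4811 m
H = 13.4811 m / 0.01 = 1348 cm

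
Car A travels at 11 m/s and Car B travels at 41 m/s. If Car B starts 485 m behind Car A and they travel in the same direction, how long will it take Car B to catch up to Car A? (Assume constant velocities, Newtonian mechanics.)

Relative speed: v_rel = 41 - 11 = 30 m/s
Time to catch: t = d₀/v_rel = 485/30 = 16.17 s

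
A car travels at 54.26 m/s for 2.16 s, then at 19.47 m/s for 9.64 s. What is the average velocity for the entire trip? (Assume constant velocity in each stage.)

d₁ = v₁t₁ = 54.26 × 2.16 = 117.2016 m
d₂ = v₂t₂ = 19.47 × 9.64 = 187.6908 m
d_total = 304.8924 m, t_total = 11.8 s
v_avg = d_total/t_total = 304.8924/11.8 = 25.84 m/s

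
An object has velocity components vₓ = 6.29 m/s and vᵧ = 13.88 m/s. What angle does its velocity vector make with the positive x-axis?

θ = arctan(vᵧ/vₓ) = arctan(13.88/6.29) = 65.62°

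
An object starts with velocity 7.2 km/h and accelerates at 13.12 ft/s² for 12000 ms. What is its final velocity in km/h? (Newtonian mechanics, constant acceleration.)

v₀ = 7.2 km/h × 0.2777777777777778 = 2.0 m/s
a = 13.12 ft/s² × 0.3048 = 3.99898 m/s²
t = 12000 ms × 0.001 = 12.0 s
v = v₀ + a × t = 2.0 + 3.99898 × 12.0 = 49.9878 m/s
v = 49.9878 m/s / 0.2777777777777778 = 180.0 km/h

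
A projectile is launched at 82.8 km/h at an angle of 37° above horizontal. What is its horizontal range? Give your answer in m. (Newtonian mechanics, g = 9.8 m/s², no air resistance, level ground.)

v₀ = 82.8 km/h × 0.2777777777777778 = 23.0 m/s
R = v₀² × sin(2θ) / g = 23.0² × sin(2 × 37°) / 9.8 = 529.0 × 0.961262 / 9.8 = 51.89 m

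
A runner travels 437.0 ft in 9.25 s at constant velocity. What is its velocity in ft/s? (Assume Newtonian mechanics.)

d = 437.0 ft × 0.3048 = 133.198 m
v = d / t = 133.198 / 9.25 = 14.3998 m/s
v = 14.3998 m/s / 0.3048 = 47.24 ft/s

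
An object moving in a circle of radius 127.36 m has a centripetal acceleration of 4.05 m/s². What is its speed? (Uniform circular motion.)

v = √(a_c × r) = √(4.05 × 127.36) = 22.71 m/s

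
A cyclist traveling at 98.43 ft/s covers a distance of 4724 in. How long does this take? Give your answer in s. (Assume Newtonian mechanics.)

d = 4724 in × 0.0254 = 119.99 m
v = 98.43 ft/s × 0.3048 = 30.0015 m/s
t = d / v = 119.99 / 30.0015 = 3.999 s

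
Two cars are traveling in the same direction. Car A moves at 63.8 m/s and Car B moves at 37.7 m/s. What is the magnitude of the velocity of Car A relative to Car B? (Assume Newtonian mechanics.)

v_rel = |v_A - v_B| = |63.8 - 37.7| = 26.1 m/s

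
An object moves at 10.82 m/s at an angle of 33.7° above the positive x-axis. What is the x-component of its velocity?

vₓ = v cos(θ) = 10.82 × cos(33.7°) = 9.0 m/s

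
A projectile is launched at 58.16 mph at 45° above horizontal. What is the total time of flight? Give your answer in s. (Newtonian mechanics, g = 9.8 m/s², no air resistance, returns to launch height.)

v₀ = 58.16 mph × 0.44704 = 25.9998 m/s
T = 2 × v₀ × sin(θ) / g = 2 × 25.9998 × sin(45°) / 9.8 = 2 × 25.9998 × 0.707107 / 9.8 = 3.752 s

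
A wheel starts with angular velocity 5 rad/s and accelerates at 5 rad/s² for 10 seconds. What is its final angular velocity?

ω = ω₀ + αt = 5 + 5 × 10 = 55 rad/s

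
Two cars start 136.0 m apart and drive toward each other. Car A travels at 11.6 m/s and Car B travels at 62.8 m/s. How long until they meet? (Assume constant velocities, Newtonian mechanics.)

Combined speed: v_combined = 11.6 + 62.8 = 74.4 m/s
Time to meet: t = d/v_combined = 136.0/74.4 = 1.83 s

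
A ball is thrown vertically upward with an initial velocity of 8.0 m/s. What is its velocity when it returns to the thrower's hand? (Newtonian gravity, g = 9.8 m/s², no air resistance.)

By conservation of energy (no air resistance), the ball returns to the throw height with the same speed as launch, but directed downward.
|v_ground| = v₀ = 8.0 m/s
v_ground = 8.0 m/s (downward)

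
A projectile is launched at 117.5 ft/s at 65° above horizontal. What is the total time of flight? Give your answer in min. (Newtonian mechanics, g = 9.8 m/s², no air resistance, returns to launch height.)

v₀ = 117.5 ft/s × 0.3048 = 35.814 m/s
T = 2 × v₀ × sin(θ) / g = 2 × 35.814 × sin(65°) / 9.8 = 2 × 35.814 × 0.906308 / 9.8 = 6.62419 s
T = 6.62419 s / 60.0 = 0.1104 min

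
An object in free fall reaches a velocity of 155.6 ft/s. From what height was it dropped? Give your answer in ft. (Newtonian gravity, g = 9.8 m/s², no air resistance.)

v = 155.6 ft/s × 0.3048 = 47.4269 m/s
h = v² / (2g) = 47.4269² / (2 × 9.8) = 114.761 m
h = 114.761 m / 0.3048 = 376.5 ft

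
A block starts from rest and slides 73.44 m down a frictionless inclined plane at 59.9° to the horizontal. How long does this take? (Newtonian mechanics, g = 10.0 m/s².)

a = g sin(θ) = 10.0 × sin(59.9°) = 8.6515 m/s²
t = √(2d/a) = √(2 × 73.44 / 8.6515) = 4.12 s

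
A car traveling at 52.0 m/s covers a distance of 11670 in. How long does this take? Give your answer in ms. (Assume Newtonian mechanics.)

d = 11670 in × 0.0254 = 296.418 m
t = d / v = 296.418 / 52.0 = 5.70035 s
t = 5.70035 s / 0.001 = 5700 ms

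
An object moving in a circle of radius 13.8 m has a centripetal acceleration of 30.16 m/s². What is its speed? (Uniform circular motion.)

v = √(a_c × r) = √(30.16 × 13.8) = 20.4 m/s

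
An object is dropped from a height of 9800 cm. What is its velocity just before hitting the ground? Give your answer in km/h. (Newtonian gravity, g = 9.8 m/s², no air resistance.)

h = 9800 cm × 0.01 = 98.0 m
v = √(2gh) = √(2 × 9.8 × 98.0) = 43.8269 m/s
v = 43.8269 m/s / 0.2777777777777778 = 157.8 km/h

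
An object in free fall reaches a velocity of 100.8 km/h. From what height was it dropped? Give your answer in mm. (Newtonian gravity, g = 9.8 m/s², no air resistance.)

v = 100.8 km/h × 0.2777777777777778 = 28.0 m/s
h = v² / (2g) = 28.0² / (2 × 9.8) = 40.0 m
h = 40.0 m / 0.001 = 40000 mm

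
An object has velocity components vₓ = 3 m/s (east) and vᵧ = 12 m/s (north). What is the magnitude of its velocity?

|v| = √(vₓ² + vᵧ²) = √(3² + 12²) = √(153) = 12.37 m/s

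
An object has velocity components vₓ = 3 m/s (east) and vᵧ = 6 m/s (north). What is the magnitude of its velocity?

|v| = √(vₓ² + vᵧ²) = √(3² + 6²) = √(45) = 6.71 m/s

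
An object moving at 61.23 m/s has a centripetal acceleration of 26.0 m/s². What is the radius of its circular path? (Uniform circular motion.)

r = v²/a_c = 61.23²/26.0 = 144.2 m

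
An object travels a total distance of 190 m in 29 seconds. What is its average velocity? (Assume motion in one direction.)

v_avg = Δd / Δt = 190 / 29 = 6.55 m/s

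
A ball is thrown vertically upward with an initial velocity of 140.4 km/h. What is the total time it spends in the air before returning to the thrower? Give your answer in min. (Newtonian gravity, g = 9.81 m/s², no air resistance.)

v₀ = 140.4 km/h × 0.2777777777777778 = 39.0 m/s
t_total = 2 × v₀ / g = 2 × 39.0 / 9.81 = 7.95107 s
t_total = 7.95107 s / 60.0 = 0.1325 min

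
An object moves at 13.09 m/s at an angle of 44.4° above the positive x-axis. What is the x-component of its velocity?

vₓ = v cos(θ) = 13.09 × cos(44.4°) = 9.35 m/s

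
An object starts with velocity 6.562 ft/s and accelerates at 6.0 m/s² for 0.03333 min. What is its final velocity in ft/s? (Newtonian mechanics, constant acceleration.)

v₀ = 6.562 ft/s × 0.3048 = 2.0001 m/s
t = 0.03333 min × 60.0 = 1.9998 s
v = v₀ + a × t = 2.0001 + 6.0 × 1.9998 = 13.9989 m/s
v = 13.9989 m/s / 0.3048 = 45.93 ft/s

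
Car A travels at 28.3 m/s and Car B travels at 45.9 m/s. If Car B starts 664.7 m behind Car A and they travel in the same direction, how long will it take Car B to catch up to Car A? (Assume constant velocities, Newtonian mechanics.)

Relative speed: v_rel = 45.9 - 28.3 = 17.6 m/s
Time to catch: t = d₀/v_rel = 664.7/17.6 = 37.77 s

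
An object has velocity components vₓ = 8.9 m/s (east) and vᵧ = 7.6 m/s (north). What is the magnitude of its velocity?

|v| = √(vₓ² + vᵧ²) = √(8.9² + 7.6²) = √(136.97) = 11.7 m/s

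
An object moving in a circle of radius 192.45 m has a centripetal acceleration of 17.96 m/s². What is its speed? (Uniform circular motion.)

v = √(a_c × r) = √(17.96 × 192.45) = 58.79 m/s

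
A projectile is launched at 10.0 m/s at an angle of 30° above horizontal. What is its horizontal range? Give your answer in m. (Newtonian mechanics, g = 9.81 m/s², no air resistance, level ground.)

R = v₀² × sin(2θ) / g = 10.0² × sin(2 × 30°) / 9.81 = 100.0 × 0.866025 / 9.81 = 8.828 m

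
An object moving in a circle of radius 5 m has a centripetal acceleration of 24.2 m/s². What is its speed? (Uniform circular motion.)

v = √(a_c × r) = √(24.2 × 5) = 11.0 m/s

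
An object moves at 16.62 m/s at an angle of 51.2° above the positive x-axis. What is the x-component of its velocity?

vₓ = v cos(θ) = 16.62 × cos(51.2°) = 10.41 m/s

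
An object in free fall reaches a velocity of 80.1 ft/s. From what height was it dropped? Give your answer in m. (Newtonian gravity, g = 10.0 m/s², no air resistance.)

v = 80.1 ft/s × 0.3048 = 24.4145 m/s
h = v² / (2g) = 24.4145² / (2 × 10.0) = 29.8 m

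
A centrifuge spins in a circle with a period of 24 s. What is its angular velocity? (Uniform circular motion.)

ω = 2π/T = 2π/24 = 0.2618 rad/s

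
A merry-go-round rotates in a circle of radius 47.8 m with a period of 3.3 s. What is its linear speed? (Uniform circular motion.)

v = 2πr/T = 2π×47.8/3.3 = 91.01 m/s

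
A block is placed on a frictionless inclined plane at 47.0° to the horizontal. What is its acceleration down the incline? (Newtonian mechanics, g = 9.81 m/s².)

a = g sin(θ) = 9.81 × sin(47.0°) = 9.81 × 0.73135 = 7.17 m/s²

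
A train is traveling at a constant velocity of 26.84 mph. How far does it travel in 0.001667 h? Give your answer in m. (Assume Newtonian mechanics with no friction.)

v = 26.84 mph × 0.44704 = 11.9986 m/s
t = 0.001667 h × 3600.0 = 6.0012 s
d = v × t = 11.9986 × 6.0012 = 72.01 m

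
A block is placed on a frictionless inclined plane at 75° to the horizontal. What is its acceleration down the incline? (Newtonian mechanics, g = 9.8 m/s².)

a = g sin(θ) = 9.8 × sin(75°) = 9.8 × 0.9659 = 9.47 m/s²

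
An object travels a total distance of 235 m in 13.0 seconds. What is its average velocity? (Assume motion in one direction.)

v_avg = Δd / Δt = 235 / 13.0 = 18.08 m/s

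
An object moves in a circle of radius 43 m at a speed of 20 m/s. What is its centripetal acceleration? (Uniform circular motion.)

a_c = v²/r = 20²/43 = 400/43 = 9.3 m/s²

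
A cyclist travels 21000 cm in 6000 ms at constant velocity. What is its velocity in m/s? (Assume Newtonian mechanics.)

d = 21000 cm × 0.01 = 210.0 m
t = 6000 ms × 0.001 = 6.0 s
v = d / t = 210.0 / 6.0 = 35.0 m/s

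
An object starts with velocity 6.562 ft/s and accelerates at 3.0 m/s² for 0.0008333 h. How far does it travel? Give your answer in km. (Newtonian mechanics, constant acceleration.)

v₀ = 6.562 ft/s × 0.3048 = 2.0001 m/s
t = 0.0008333 h × 3600.0 = 2.99988 s
d = v₀ × t + ½ × a × t² = 2.0001 × 2.99988 + 0.5 × 3.0 × 2.99988² = 19.499 m
d = 19.499 m / 1000.0 = 0.0195 km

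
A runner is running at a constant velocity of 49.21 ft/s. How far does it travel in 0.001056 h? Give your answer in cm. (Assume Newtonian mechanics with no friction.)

v = 49.21 ft/s × 0.3048 = 14.9992 m/s
t = 0.001056 h × 3600.0 = 3.8016 s
d = v × t = 14.9992 × 3.8016 = 57.021 m
d = 57.021 m / 0.01 = 5702 cm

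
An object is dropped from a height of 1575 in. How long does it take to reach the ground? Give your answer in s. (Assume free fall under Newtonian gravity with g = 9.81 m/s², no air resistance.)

h = 1575 in × 0.0254 = 40.005 m
t = √(2h/g) = √(2 × 40.005 / 9.81) = 2.856 s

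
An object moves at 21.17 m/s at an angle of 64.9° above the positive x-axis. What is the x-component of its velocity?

vₓ = v cos(θ) = 21.17 × cos(64.9°) = 8.98 m/s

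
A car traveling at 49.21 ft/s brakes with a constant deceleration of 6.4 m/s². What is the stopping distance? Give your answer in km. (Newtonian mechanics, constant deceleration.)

v₀ = 49.21 ft/s × 0.3048 = 14.9992 m/s
d = v₀² / (2a) = 14.9992² / (2 × 6.4) = 224.976 / 12.8 = 17.5762 m
d = 17.5762 m / 1000.0 = 0.01758 km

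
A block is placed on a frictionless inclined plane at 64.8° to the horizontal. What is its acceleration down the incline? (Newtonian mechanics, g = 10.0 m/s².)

a = g sin(θ) = 10.0 × sin(64.8°) = 10.0 × 0.9048 = 9.05 m/s²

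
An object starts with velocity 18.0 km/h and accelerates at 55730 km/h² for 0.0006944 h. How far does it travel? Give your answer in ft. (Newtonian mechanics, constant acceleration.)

v₀ = 18.0 km/h × 0.2777777777777778 = 5.0 m/s
a = 55730 km/h² × 7.716049382716049e-05 = 4.30015 m/s²
t = 0.0006944 h × 3600.0 = 2.49984 s
d = v₀ × t + ½ × a × t² = 5.0 × 2.49984 + 0.5 × 4.30015 × 2.49984² = 25.9354 m
d = 25.9354 m / 0.3048 = 85.09 ft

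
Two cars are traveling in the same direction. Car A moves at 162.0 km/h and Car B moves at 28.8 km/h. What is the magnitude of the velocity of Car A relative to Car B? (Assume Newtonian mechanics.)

v_rel = |v_A - v_B| = |162.0 - 28.8| = 133.2 km/h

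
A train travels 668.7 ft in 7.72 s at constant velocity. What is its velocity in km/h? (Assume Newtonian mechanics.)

d = 668.7 ft × 0.3048 = 203.82 m
v = d / t = 203.82 / 7.72 = 26.4016 m/s
v = 26.4016 m/s / 0.2777777777777778 = 95.05 km/h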